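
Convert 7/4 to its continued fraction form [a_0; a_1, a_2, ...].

[1; 1, 3]

Run the Euclidean algorithm on 7 and 4; the successive quotients are the partial quotients a_0, a_1, ... (each step inverts the fractional part left over by the previous one):
  7 = 1*4 + 3, so a_0 = 1.
  4 = 1*3 + 1, so a_1 = 1.
  3 = 3*1 + 0, so a_2 = 3.
The remainder reaches 0 after 3 divisions, so the expansion has 3 partial quotients, read off in order.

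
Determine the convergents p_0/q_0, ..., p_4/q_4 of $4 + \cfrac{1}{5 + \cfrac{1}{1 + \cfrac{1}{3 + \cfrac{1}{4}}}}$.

4/1, 21/5, 25/6, 96/23, 409/98

Using the convergent recurrence p_i = a_i*p_{i-1} + p_{i-2}, q_i = a_i*q_{i-1} + q_{i-2} with p_{-2}=0, p_{-1}=1, q_{-2}=1, q_{-1}=0:
  i=0: a_0=4, p_0 = 4*1 + 0 = 4, q_0 = 4*0 + 1 = 1.
  i=1: a_1=5, p_1 = 5*4 + 1 = 21, q_1 = 5*1 + 0 = 5.
  i=2: a_2=1, p_2 = 1*21 + 4 = 25, q_2 = 1*5 + 1 = 6.
  i=3: a_3=3, p_3 = 3*25 + 21 = 96, q_3 = 3*6 + 5 = 23.
  i=4: a_4=4, p_4 = 4*96 + 25 = 409, q_4 = 4*23 + 6 = 98.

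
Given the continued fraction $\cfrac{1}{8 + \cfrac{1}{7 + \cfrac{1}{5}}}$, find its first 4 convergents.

Using the convergent recurrence p_i = a_i*p_{i-1} + p_{i-2}, q_i = a_i*q_{i-1} + q_{i-2} with p_{-2}=0, p_{-1}=1, q_{-2}=1, q_{-1}=0:
  i=0: a_0=0, p_0 = 0*1 + 0 = 0, q_0 = 0*0 + 1 = 1.
  i=1: a_1=8, p_1 = 8*0 + 1 = 1, q_1 = 8*1 + 0 = 8.
  i=2: a_2=7, p_2 = 7*1 + 0 = 7, q_2 = 7*8 + 1 = 57.
  i=3: a_3=5, p_3 = 5*7 + 1 = 36, q_3 = 5*57 + 8 = 293.

0/1, 1/8, 7/57, 36/293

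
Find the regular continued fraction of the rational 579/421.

[1; 2, 1, 1, 1, 52]

Run the Euclidean algorithm on 579 and 421; the successive quotients are the partial quotients a_0, a_1, ... (each step inverts the fractional part left over by the previous one):
  579 = 1*421 + 158, so a_0 = 1.
  421 = 2*158 + 105, so a_1 = 2.
  158 = 1*105 + 53, so a_2 = 1.
  105 = 1*53 + 52, so a_3 = 1.
  53 = 1*52 + 1, so a_4 = 1.
  52 = 52*1 + 0, so a_5 = 52.
The remainder reaches 0 after 6 divisions, so the expansion has 6 partial quotients, read off in order.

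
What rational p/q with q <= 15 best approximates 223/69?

42/13

Expand x = 223/69 as a continued fraction with the Euclidean algorithm:
  223 = 3*69 + 16, so a_0 = 3.
  69 = 4*16 + 5, so a_1 = 4.
  16 = 3*5 + 1, so a_2 = 3.
  5 = 5*1 + 0, so a_3 = 5.
so x = [3; 4, 3, 5].
Convergents (p_i = a_i*p_{i-1} + p_{i-2}, q_i = a_i*q_{i-1} + q_{i-2} with p_{-2}=0, p_{-1}=1, q_{-2}=1, q_{-1}=0), until the denominator exceeds 15:
  i=0: a_0=3, p_0 = 3*1 + 0 = 3, q_0 = 3*0 + 1 = 1.
  i=1: a_1=4, p_1 = 4*3 + 1 = 13, q_1 = 4*1 + 0 = 4.
  i=2: a_2=3, p_2 = 3*13 + 3 = 42, q_2 = 3*4 + 1 = 13.
  i=3: a_3=5, p_3 = 5*42 + 13 = 223, q_3 = 5*13 + 4 = 69.
q_3 = 69 > 15, so the last convergent with denominator <= 15 is p_2/q_2 = 42/13.
The closest fraction with denominator <= 15 is either p_2/q_2 or the intermediate fraction (k*p_2 + p_1)/(k*q_2 + q_1) with the largest k >= 1 whose denominator stays <= 15; these approach x as k grows, and every other convergent or intermediate fraction in range is farther away.
Largest k: floor((15 - q_1)/q_2) = floor((15 - 4)/13) = 0.
Since k = 0, no intermediate fraction beyond p_2/q_2 has denominator <= 15, so the convergent 42/13 is the closest (its error is |223*13 - 42*69|/(69*13) = 1/897).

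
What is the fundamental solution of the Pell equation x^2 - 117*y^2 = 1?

(x, y) = (649, 60)

First expand sqrt(117) as a continued fraction. With x_i = (sqrt(117) + m_i)/d_i and (m_0, d_0) = (0, 1): a_0 = floor(sqrt(117)) = 10, since 10^2 = 100 <= 117 < 121 = 11^2.
Iterate m_{i+1} = d_i*a_i - m_i, d_{i+1} = (117 - m_{i+1}^2)/d_i, a_{i+1} = floor((a_0 + m_{i+1})/d_{i+1}):
  m_1 = 1*10 - 0 = 10, d_1 = (117 - 10^2)/1 = 17/1 = 17, a_1 = floor((10 + 10)/17) = 1.
  m_2 = 17*1 - 10 = 7, d_2 = (117 - 7^2)/17 = 68/17 = 4, a_2 = floor((10 + 7)/4) = 4.
  m_3 = 4*4 - 7 = 9, d_3 = (117 - 9^2)/4 = 36/4 = 9, a_3 = floor((10 + 9)/9) = 2.
  m_4 = 9*2 - 9 = 9, d_4 = (117 - 9^2)/9 = 36/9 = 4, a_4 = floor((10 + 9)/4) = 4.
  m_5 = 4*4 - 9 = 7, d_5 = (117 - 7^2)/4 = 68/4 = 17, a_5 = floor((10 + 7)/17) = 1.
  m_6 = 17*1 - 7 = 10, d_6 = (117 - 10^2)/17 = 17/17 = 1, a_6 = floor((10 + 10)/1) = 20.
  m_7 = 1*20 - 10 = 10, d_7 = (117 - 10^2)/1 = 17/1 = 17: (m_7, d_7) = (m_1, d_1) = (10, 17), so from here the quotients repeat a_1, ..., a_6; the period length is 6.
So sqrt(117) = [10; (1, 4, 2, 4, 1, 20)] with period length k = 6.
k is even, so the fundamental solution of x^2 - 117y^2 = 1 is (p_{k-1}, q_{k-1}) = (p_5, q_5); compute convergents through index 5.
Convergents (p_i = a_i*p_{i-1} + p_{i-2}, q_i = a_i*q_{i-1} + q_{i-2} with p_{-2}=0, p_{-1}=1, q_{-2}=1, q_{-1}=0):
  i=0: a_0=10, p_0 = 10*1 + 0 = 10, q_0 = 10*0 + 1 = 1.
  i=1: a_1=1, p_1 = 1*10 + 1 = 11, q_1 = 1*1 + 0 = 1.
  i=2: a_2=4, p_2 = 4*11 + 10 = 54, q_2 = 4*1 + 1 = 5.
  i=3: a_3=2, p_3 = 2*54 + 11 = 119, q_3 = 2*5 + 1 = 11.
  i=4: a_4=4, p_4 = 4*119 + 54 = 530, q_4 = 4*11 + 5 = 49.
  i=5: a_5=1, p_5 = 1*530 + 119 = 649, q_5 = 1*49 + 11 = 60.
Check: 649^2 - 117*60^2 = 421201 - 421200 = 1, so (x, y) = (649, 60) solves the equation, and by the theorem it is the least positive solution.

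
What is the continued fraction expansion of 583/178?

[3; 3, 1, 1, 1, 2, 1, 1, 2]

Run the Euclidean algorithm on 583 and 178; the successive quotients are the partial quotients a_0, a_1, ... (each step inverts the fractional part left over by the previous one):
  583 = 3*178 + 49, so a_0 = 3.
  178 = 3*49 + 31, so a_1 = 3.
  49 = 1*31 + 18, so a_2 = 1.
  31 = 1*18 + 13, so a_3 = 1.
  18 = 1*13 + 5, so a_4 = 1.
  13 = 2*5 + 3, so a_5 = 2.
  5 = 1*3 + 2, so a_6 = 1.
  3 = 1*2 + 1, so a_7 = 1.
  2 = 2*1 + 0, so a_8 = 2.
The remainder reaches 0 after 9 divisions, so the expansion has 9 partial quotients, read off in order.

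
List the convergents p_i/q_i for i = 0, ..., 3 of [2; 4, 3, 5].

2/1, 9/4, 29/13, 154/69

Using the convergent recurrence p_i = a_i*p_{i-1} + p_{i-2}, q_i = a_i*q_{i-1} + q_{i-2} with p_{-2}=0, p_{-1}=1, q_{-2}=1, q_{-1}=0:
  i=0: a_0=2, p_0 = 2*1 + 0 = 2, q_0 = 2*0 + 1 = 1.
  i=1: a_1=4, p_1 = 4*2 + 1 = 9, q_1 = 4*1 + 0 = 4.
  i=2: a_2=3, p_2 = 3*9 + 2 = 29, q_2 = 3*4 + 1 = 13.
  i=3: a_3=5, p_3 = 5*29 + 9 = 154, q_3 = 5*13 + 4 = 69.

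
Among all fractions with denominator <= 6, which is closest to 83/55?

3/2

Expand x = 83/55 as a continued fraction with the Euclidean algorithm:
  83 = 1*55 + 28, so a_0 = 1.
  55 = 1*28 + 27, so a_1 = 1.
  28 = 1*27 + 1, so a_2 = 1.
  27 = 27*1 + 0, so a_3 = 27.
so x = [1; 1, 1, 27].
Convergents (p_i = a_i*p_{i-1} + p_{i-2}, q_i = a_i*q_{i-1} + q_{i-2} with p_{-2}=0, p_{-1}=1, q_{-2}=1, q_{-1}=0), until the denominator exceeds 6:
  i=0: a_0=1, p_0 = 1*1 + 0 = 1, q_0 = 1*0 + 1 = 1.
  i=1: a_1=1, p_1 = 1*1 + 1 = 2, q_1 = 1*1 + 0 = 1.
  i=2: a_2=1, p_2 = 1*2 + 1 = 3, q_2 = 1*1 + 1 = 2.
  i=3: a_3=27, p_3 = 27*3 + 2 = 83, q_3 = 27*2 + 1 = 55.
q_3 = 55 > 6, so the last convergent with denominator <= 6 is p_2/q_2 = 3/2.
The closest fraction with denominator <= 6 is either p_2/q_2 or the intermediate fraction (k*p_2 + p_1)/(k*q_2 + q_1) with the largest k >= 1 whose denominator stays <= 6; these approach x as k grows, and every other convergent or intermediate fraction in range is farther away.
Largest k: floor((6 - q_1)/q_2) = floor((6 - 1)/2) = 2.
That gives (2*3 + 2)/(2*2 + 1) = 8/5.
Compare the errors: |x - 3/2| = |83*2 - 3*55|/(55*2) = 1/110, and |x - 8/5| = |83*5 - 8*55|/(55*5) = 25/275.
Cross-multiplying, 1*275 = 275 < 2750 = 25*110, so 1/110 is smaller: the convergent 3/2 is closer to x than 8/5.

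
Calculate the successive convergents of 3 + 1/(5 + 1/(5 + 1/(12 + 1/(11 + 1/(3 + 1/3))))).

3/1, 16/5, 83/26, 1012/317, 11215/3513, 34657/10856, 115186/36081

Using the convergent recurrence p_i = a_i*p_{i-1} + p_{i-2}, q_i = a_i*q_{i-1} + q_{i-2} with p_{-2}=0, p_{-1}=1, q_{-2}=1, q_{-1}=0:
  i=0: a_0=3, p_0 = 3*1 + 0 = 3, q_0 = 3*0 + 1 = 1.
  i=1: a_1=5, p_1 = 5*3 + 1 = 16, q_1 = 5*1 + 0 = 5.
  i=2: a_2=5, p_2 = 5*16 + 3 = 83, q_2 = 5*5 + 1 = 26.
  i=3: a_3=12, p_3 = 12*83 + 16 = 1012, q_3 = 12*26 + 5 = 317.
  i=4: a_4=11, p_4 = 11*1012 + 83 = 11215, q_4 = 11*317 + 26 = 3513.
  i=5: a_5=3, p_5 = 3*11215 + 1012 = 34657, q_5 = 3*3513 + 317 = 10856.
  i=6: a_6=3, p_6 = 3*34657 + 11215 = 115186, q_6 = 3*10856 + 3513 = 36081.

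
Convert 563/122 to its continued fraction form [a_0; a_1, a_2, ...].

Run the Euclidean algorithm on 563 and 122; the successive quotients are the partial quotients a_0, a_1, ... (each step inverts the fractional part left over by the previous one):
  563 = 4*122 + 75, so a_0 = 4.
  122 = 1*75 + 47, so a_1 = 1.
  75 = 1*47 + 28, so a_2 = 1.
  47 = 1*28 + 19, so a_3 = 1.
  28 = 1*19 + 9, so a_4 = 1.
  19 = 2*9 + 1, so a_5 = 2.
  9 = 9*1 + 0, so a_6 = 9.
The remainder reaches 0 after 7 divisions, so the expansion has 7 partial quotients, read off in order.

[4; 1, 1, 1, 1, 2, 9]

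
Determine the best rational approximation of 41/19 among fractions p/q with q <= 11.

Expand x = 41/19 as a continued fraction with the Euclidean algorithm:
  41 = 2*19 + 3, so a_0 = 2.
  19 = 6*3 + 1, so a_1 = 6.
  3 = 3*1 + 0, so a_2 = 3.
so x = [2; 6, 3].
Convergents (p_i = a_i*p_{i-1} + p_{i-2}, q_i = a_i*q_{i-1} + q_{i-2} with p_{-2}=0, p_{-1}=1, q_{-2}=1, q_{-1}=0), until the denominator exceeds 11:
  i=0: a_0=2, p_0 = 2*1 + 0 = 2, q_0 = 2*0 + 1 = 1.
  i=1: a_1=6, p_1 = 6*2 + 1 = 13, q_1 = 6*1 + 0 = 6.
  i=2: a_2=3, p_2 = 3*13 + 2 = 41, q_2 = 3*6 + 1 = 19.
q_2 = 19 > 11, so the last convergent with denominator <= 11 is p_1/q_1 = 13/6.
The closest fraction with denominator <= 11 is either p_1/q_1 or the intermediate fraction (k*p_1 + p_0)/(k*q_1 + q_0) with the largest k >= 1 whose denominator stays <= 11; these approach x as k grows, and every other convergent or intermediate fraction in range is farther away.
Largest k: floor((11 - q_0)/q_1) = floor((11 - 1)/6) = 1.
That gives (1*13 + 2)/(1*6 + 1) = 15/7.
Compare the errors: |x - 13/6| = |41*6 - 13*19|/(19*6) = 1/114, and |x - 15/7| = |41*7 - 15*19|/(19*7) = 2/133.
Cross-multiplying, 1*133 = 133 < 228 = 2*114, so 1/114 is smaller: the convergent 13/6 is closer to x than 15/7.

13/6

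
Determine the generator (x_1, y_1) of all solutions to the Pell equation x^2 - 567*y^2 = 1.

(x, y) = (2024, 85)

First expand sqrt(567) as a continued fraction. With x_i = (sqrt(567) + m_i)/d_i and (m_0, d_0) = (0, 1): a_0 = floor(sqrt(567)) = 23, since 23^2 = 529 <= 567 < 576 = 24^2.
Iterate m_{i+1} = d_i*a_i - m_i, d_{i+1} = (567 - m_{i+1}^2)/d_i, a_{i+1} = floor((a_0 + m_{i+1})/d_{i+1}):
  m_1 = 1*23 - 0 = 23, d_1 = (567 - 23^2)/1 = 38/1 = 38, a_1 = floor((23 + 23)/38) = 1.
  m_2 = 38*1 - 23 = 15, d_2 = (567 - 15^2)/38 = 342/38 = 9, a_2 = floor((23 + 15)/9) = 4.
  m_3 = 9*4 - 15 = 21, d_3 = (567 - 21^2)/9 = 126/9 = 14, a_3 = floor((23 + 21)/14) = 3.
  m_4 = 14*3 - 21 = 21, d_4 = (567 - 21^2)/14 = 126/14 = 9, a_4 = floor((23 + 21)/9) = 4.
  m_5 = 9*4 - 21 = 15, d_5 = (567 - 15^2)/9 = 342/9 = 38, a_5 = floor((23 + 15)/38) = 1.
  m_6 = 38*1 - 15 = 23, d_6 = (567 - 23^2)/38 = 38/38 = 1, a_6 = floor((23 + 23)/1) = 46.
  m_7 = 1*46 - 23 = 23, d_7 = (567 - 23^2)/1 = 38/1 = 38: (m_7, d_7) = (m_1, d_1) = (23, 38), so from here the quotients repeat a_1, ..., a_6; the period length is 6.
So sqrt(567) = [23; (1, 4, 3, 4, 1, 46)] with period length k = 6.
k is even, so the fundamental solution of x^2 - 567y^2 = 1 is (p_{k-1}, q_{k-1}) = (p_5, q_5); compute convergents through index 5.
Convergents (p_i = a_i*p_{i-1} + p_{i-2}, q_i = a_i*q_{i-1} + q_{i-2} with p_{-2}=0, p_{-1}=1, q_{-2}=1, q_{-1}=0):
  i=0: a_0=23, p_0 = 23*1 + 0 = 23, q_0 = 23*0 + 1 = 1.
  i=1: a_1=1, p_1 = 1*23 + 1 = 24, q_1 = 1*1 + 0 = 1.
  i=2: a_2=4, p_2 = 4*24 + 23 = 119, q_2 = 4*1 + 1 = 5.
  i=3: a_3=3, p_3 = 3*119 + 24 = 381, q_3 = 3*5 + 1 = 16.
  i=4: a_4=4, p_4 = 4*381 + 119 = 1643, q_4 = 4*16 + 5 = 69.
  i=5: a_5=1, p_5 = 1*1643 + 381 = 2024, q_5 = 1*69 + 16 = 85.
Check: 2024^2 - 567*85^2 = 4096576 - 4096575 = 1, so (x, y) = (2024, 85) solves the equation, and by the theorem it is the least positive solution.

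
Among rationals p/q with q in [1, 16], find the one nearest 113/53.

32/15

Expand x = 113/53 as a continued fraction with the Euclidean algorithm:
  113 = 2*53 + 7, so a_0 = 2.
  53 = 7*7 + 4, so a_1 = 7.
  7 = 1*4 + 3, so a_2 = 1.
  4 = 1*3 + 1, so a_3 = 1.
  3 = 3*1 + 0, so a_4 = 3.
so x = [2; 7, 1, 1, 3].
Convergents (p_i = a_i*p_{i-1} + p_{i-2}, q_i = a_i*q_{i-1} + q_{i-2} with p_{-2}=0, p_{-1}=1, q_{-2}=1, q_{-1}=0), until the denominator exceeds 16:
  i=0: a_0=2, p_0 = 2*1 + 0 = 2, q_0 = 2*0 + 1 = 1.
  i=1: a_1=7, p_1 = 7*2 + 1 = 15, q_1 = 7*1 + 0 = 7.
  i=2: a_2=1, p_2 = 1*15 + 2 = 17, q_2 = 1*7 + 1 = 8.
  i=3: a_3=1, p_3 = 1*17 + 15 = 32, q_3 = 1*8 + 7 = 15.
  i=4: a_4=3, p_4 = 3*32 + 17 = 113, q_4 = 3*15 + 8 = 53.
q_4 = 53 > 16, so the last convergent with denominator <= 16 is p_3/q_3 = 32/15.
The closest fraction with denominator <= 16 is either p_3/q_3 or the intermediate fraction (k*p_3 + p_2)/(k*q_3 + q_2) with the largest k >= 1 whose denominator stays <= 16; these approach x as k grows, and every other convergent or intermediate fraction in range is farther away.
Largest k: floor((16 - q_2)/q_3) = floor((16 - 8)/15) = 0.
Since k = 0, no intermediate fraction beyond p_3/q_3 has denominator <= 16, so the convergent 32/15 is the closest (its error is |113*15 - 32*53|/(53*15) = 1/795).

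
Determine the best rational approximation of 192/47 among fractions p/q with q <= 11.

45/11

Expand x = 192/47 as a continued fraction with the Euclidean algorithm:
  192 = 4*47 + 4, so a_0 = 4.
  47 = 11*4 + 3, so a_1 = 11.
  4 = 1*3 + 1, so a_2 = 1.
  3 = 3*1 + 0, so a_3 = 3.
so x = [4; 11, 1, 3].
Convergents (p_i = a_i*p_{i-1} + p_{i-2}, q_i = a_i*q_{i-1} + q_{i-2} with p_{-2}=0, p_{-1}=1, q_{-2}=1, q_{-1}=0), until the denominator exceeds 11:
  i=0: a_0=4, p_0 = 4*1 + 0 = 4, q_0 = 4*0 + 1 = 1.
  i=1: a_1=11, p_1 = 11*4 + 1 = 45, q_1 = 11*1 + 0 = 11.
  i=2: a_2=1, p_2 = 1*45 + 4 = 49, q_2 = 1*11 + 1 = 12.
q_2 = 12 > 11, so the last convergent with denominator <= 11 is p_1/q_1 = 45/11.
The closest fraction with denominator <= 11 is either p_1/q_1 or the intermediate fraction (k*p_1 + p_0)/(k*q_1 + q_0) with the largest k >= 1 whose denominator stays <= 11; these approach x as k grows, and every other convergent or intermediate fraction in range is farther away.
Largest k: floor((11 - q_0)/q_1) = floor((11 - 1)/11) = 0.
Since k = 0, no intermediate fraction beyond p_1/q_1 has denominator <= 11, so the convergent 45/11 is the closest (its error is |192*11 - 45*47|/(47*11) = 3/517).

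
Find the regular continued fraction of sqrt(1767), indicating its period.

Write x_i = (sqrt(1767) + m_i)/d_i with (m_0, d_0) = (0, 1). a_0 = floor(sqrt(1767)) = 42, since 42^2 = 1764 <= 1767 < 1849 = 43^2.
Iterate m_{i+1} = d_i*a_i - m_i, d_{i+1} = (1767 - m_{i+1}^2)/d_i, a_{i+1} = floor((a_0 + m_{i+1})/d_{i+1}):
  m_1 = 1*42 - 0 = 42, d_1 = (1767 - 42^2)/1 = 3/1 = 3, a_1 = floor((42 + 42)/3) = 28.
  m_2 = 3*28 - 42 = 42, d_2 = (1767 - 42^2)/3 = 3/3 = 1, a_2 = floor((42 + 42)/1) = 84.
  m_3 = 1*84 - 42 = 42, d_3 = (1767 - 42^2)/1 = 3/1 = 3: (m_3, d_3) = (m_1, d_1) = (42, 3), so from here the quotients repeat a_1, a_2; the period length is 2.
Hence the expansion of sqrt(1767) is a_0 = 42 followed by the repeating block 28, 84 (period 2).

[42; (28, 84)]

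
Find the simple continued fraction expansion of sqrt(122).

Write x_i = (sqrt(122) + m_i)/d_i with (m_0, d_0) = (0, 1). a_0 = floor(sqrt(122)) = 11, since 11^2 = 121 <= 122 < 144 = 12^2.
Iterate m_{i+1} = d_i*a_i - m_i, d_{i+1} = (122 - m_{i+1}^2)/d_i, a_{i+1} = floor((a_0 + m_{i+1})/d_{i+1}):
  m_1 = 1*11 - 0 = 11, d_1 = (122 - 11^2)/1 = 1/1 = 1, a_1 = floor((11 + 11)/1) = 22.
  m_2 = 1*22 - 11 = 11, d_2 = (122 - 11^2)/1 = 1/1 = 1: (m_2, d_2) = (m_1, d_1) = (11, 1), so from here the quotient a_1 repeats; the period length is 1.
Hence the expansion of sqrt(122) is a_0 = 11 followed by the repeating block 22 (period 1).

[11; (22)]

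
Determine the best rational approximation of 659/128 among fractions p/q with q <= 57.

139/27

Expand x = 659/128 as a continued fraction with the Euclidean algorithm:
  659 = 5*128 + 19, so a_0 = 5.
  128 = 6*19 + 14, so a_1 = 6.
  19 = 1*14 + 5, so a_2 = 1.
  14 = 2*5 + 4, so a_3 = 2.
  5 = 1*4 + 1, so a_4 = 1.
  4 = 4*1 + 0, so a_5 = 4.
so x = [5; 6, 1, 2, 1, 4].
Convergents (p_i = a_i*p_{i-1} + p_{i-2}, q_i = a_i*q_{i-1} + q_{i-2} with p_{-2}=0, p_{-1}=1, q_{-2}=1, q_{-1}=0), until the denominator exceeds 57:
  i=0: a_0=5, p_0 = 5*1 + 0 = 5, q_0 = 5*0 + 1 = 1.
  i=1: a_1=6, p_1 = 6*5 + 1 = 31, q_1 = 6*1 + 0 = 6.
  i=2: a_2=1, p_2 = 1*31 + 5 = 36, q_2 = 1*6 + 1 = 7.
  i=3: a_3=2, p_3 = 2*36 + 31 = 103, q_3 = 2*7 + 6 = 20.
  i=4: a_4=1, p_4 = 1*103 + 36 = 139, q_4 = 1*20 + 7 = 27.
  i=5: a_5=4, p_5 = 4*139 + 103 = 659, q_5 = 4*27 + 20 = 128.
q_5 = 128 > 57, so the last convergent with denominator <= 57 is p_4/q_4 = 139/27.
The closest fraction with denominator <= 57 is either p_4/q_4 or the intermediate fraction (k*p_4 + p_3)/(k*q_4 + q_3) with the largest k >= 1 whose denominator stays <= 57; these approach x as k grows, and every other convergent or intermediate fraction in range is farther away.
Largest k: floor((57 - q_3)/q_4) = floor((57 - 20)/27) = 1.
That gives (1*139 + 103)/(1*27 + 20) = 242/47.
Compare the errors: |x - 139/27| = |659*27 - 139*128|/(128*27) = 1/3456, and |x - 242/47| = |659*47 - 242*128|/(128*47) = 3/6016.
Cross-multiplying, 1*6016 = 6016 < 10368 = 3*3456, so 1/3456 is smaller: the convergent 139/27 is closer to x than 242/47.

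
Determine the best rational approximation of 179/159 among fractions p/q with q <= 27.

Expand x = 179/159 as a continued fraction with the Euclidean algorithm:
  179 = 1*159 + 20, so a_0 = 1.
  159 = 7*20 + 19, so a_1 = 7.
  20 = 1*19 + 1, so a_2 = 1.
  19 = 19*1 + 0, so a_3 = 19.
so x = [1; 7, 1, 19].
Convergents (p_i = a_i*p_{i-1} + p_{i-2}, q_i = a_i*q_{i-1} + q_{i-2} with p_{-2}=0, p_{-1}=1, q_{-2}=1, q_{-1}=0), until the denominator exceeds 27:
  i=0: a_0=1, p_0 = 1*1 + 0 = 1, q_0 = 1*0 + 1 = 1.
  i=1: a_1=7, p_1 = 7*1 + 1 = 8, q_1 = 7*1 + 0 = 7.
  i=2: a_2=1, p_2 = 1*8 + 1 = 9, q_2 = 1*7 + 1 = 8.
  i=3: a_3=19, p_3 = 19*9 + 8 = 179, q_3 = 19*8 + 7 = 159.
q_3 = 159 > 27, so the last convergent with denominator <= 27 is p_2/q_2 = 9/8.
The closest fraction with denominator <= 27 is either p_2/q_2 or the intermediate fraction (k*p_2 + p_1)/(k*q_2 + q_1) with the largest k >= 1 whose denominator stays <= 27; these approach x as k grows, and every other convergent or intermediate fraction in range is farther away.
Largest k: floor((27 - q_1)/q_2) = floor((27 - 7)/8) = 2.
That gives (2*9 + 8)/(2*8 + 7) = 26/23.
Compare the errors: |x - 9/8| = |179*8 - 9*159|/(159*8) = 1/1272, and |x - 26/23| = |179*23 - 26*159|/(159*23) = 17/3657.
Cross-multiplying, 1*3657 = 3657 < 21624 = 17*1272, so 1/1272 is smaller: the convergent 9/8 is closer to x than 26/23.

9/8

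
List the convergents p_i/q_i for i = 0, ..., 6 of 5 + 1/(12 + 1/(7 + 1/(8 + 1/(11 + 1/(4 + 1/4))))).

Using the convergent recurrence p_i = a_i*p_{i-1} + p_{i-2}, q_i = a_i*q_{i-1} + q_{i-2} with p_{-2}=0, p_{-1}=1, q_{-2}=1, q_{-1}=0:
  i=0: a_0=5, p_0 = 5*1 + 0 = 5, q_0 = 5*0 + 1 = 1.
  i=1: a_1=12, p_1 = 12*5 + 1 = 61, q_1 = 12*1 + 0 = 12.
  i=2: a_2=7, p_2 = 7*61 + 5 = 432, q_2 = 7*12 + 1 = 85.
  i=3: a_3=8, p_3 = 8*432 + 61 = 3517, q_3 = 8*85 + 12 = 692.
  i=4: a_4=11, p_4 = 11*3517 + 432 = 39119, q_4 = 11*692 + 85 = 7697.
  i=5: a_5=4, p_5 = 4*39119 + 3517 = 159993, q_5 = 4*7697 + 692 = 31480.
  i=6: a_6=4, p_6 = 4*159993 + 39119 = 679091, q_6 = 4*31480 + 7697 = 133617.

5/1, 61/12, 432/85, 3517/692, 39119/7697, 159993/31480, 679091/133617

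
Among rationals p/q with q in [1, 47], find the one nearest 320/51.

251/40

Expand x = 320/51 as a continued fraction with the Euclidean algorithm:
  320 = 6*51 + 14, so a_0 = 6.
  51 = 3*14 + 9, so a_1 = 3.
  14 = 1*9 + 5, so a_2 = 1.
  9 = 1*5 + 4, so a_3 = 1.
  5 = 1*4 + 1, so a_4 = 1.
  4 = 4*1 + 0, so a_5 = 4.
so x = [6; 3, 1, 1, 1, 4].
Convergents (p_i = a_i*p_{i-1} + p_{i-2}, q_i = a_i*q_{i-1} + q_{i-2} with p_{-2}=0, p_{-1}=1, q_{-2}=1, q_{-1}=0), until the denominator exceeds 47:
  i=0: a_0=6, p_0 = 6*1 + 0 = 6, q_0 = 6*0 + 1 = 1.
  i=1: a_1=3, p_1 = 3*6 + 1 = 19, q_1 = 3*1 + 0 = 3.
  i=2: a_2=1, p_2 = 1*19 + 6 = 25, q_2 = 1*3 + 1 = 4.
  i=3: a_3=1, p_3 = 1*25 + 19 = 44, q_3 = 1*4 + 3 = 7.
  i=4: a_4=1, p_4 = 1*44 + 25 = 69, q_4 = 1*7 + 4 = 11.
  i=5: a_5=4, p_5 = 4*69 + 44 = 320, q_5 = 4*11 + 7 = 51.
q_5 = 51 > 47, so the last convergent with denominator <= 47 is p_4/q_4 = 69/11.
The closest fraction with denominator <= 47 is either p_4/q_4 or the intermediate fraction (k*p_4 + p_3)/(k*q_4 + q_3) with the largest k >= 1 whose denominator stays <= 47; these approach x as k grows, and every other convergent or intermediate fraction in range is farther away.
Largest k: floor((47 - q_3)/q_4) = floor((47 - 7)/11) = 3.
That gives (3*69 + 44)/(3*11 + 7) = 251/40.
Compare the errors: |x - 69/11| = |320*11 - 69*51|/(51*11) = 1/561, and |x - 251/40| = |320*40 - 251*51|/(51*40) = 1/2040.
Cross-multiplying, 1*561 = 561 < 2040 = 1*2040, so 1/2040 is smaller: the intermediate fraction 251/40 is closer to x than 69/11.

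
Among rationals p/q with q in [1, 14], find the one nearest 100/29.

Expand x = 100/29 as a continued fraction with the Euclidean algorithm:
  100 = 3*29 + 13, so a_0 = 3.
  29 = 2*13 + 3, so a_1 = 2.
  13 = 4*3 + 1, so a_2 = 4.
  3 = 3*1 + 0, so a_3 = 3.
so x = [3; 2, 4, 3].
Convergents (p_i = a_i*p_{i-1} + p_{i-2}, q_i = a_i*q_{i-1} + q_{i-2} with p_{-2}=0, p_{-1}=1, q_{-2}=1, q_{-1}=0), until the denominator exceeds 14:
  i=0: a_0=3, p_0 = 3*1 + 0 = 3, q_0 = 3*0 + 1 = 1.
  i=1: a_1=2, p_1 = 2*3 + 1 = 7, q_1 = 2*1 + 0 = 2.
  i=2: a_2=4, p_2 = 4*7 + 3 = 31, q_2 = 4*2 + 1 = 9.
  i=3: a_3=3, p_3 = 3*31 + 7 = 100, q_3 = 3*9 + 2 = 29.
q_3 = 29 > 14, so the last convergent with denominator <= 14 is p_2/q_2 = 31/9.
The closest fraction with denominator <= 14 is either p_2/q_2 or the intermediate fraction (k*p_2 + p_1)/(k*q_2 + q_1) with the largest k >= 1 whose denominator stays <= 14; these approach x as k grows, and every other convergent or intermediate fraction in range is farther away.
Largest k: floor((14 - q_1)/q_2) = floor((14 - 2)/9) = 1.
That gives (1*31 + 7)/(1*9 + 2) = 38/11.
Compare the errors: |x - 31/9| = |100*9 - 31*29|/(29*9) = 1/261, and |x - 38/11| = |100*11 - 38*29|/(29*11) = 2/319.
Cross-multiplying, 1*319 = 319 < 522 = 2*261, so 1/261 is smaller: the convergent 31/9 is closer to x than 38/11.

31/9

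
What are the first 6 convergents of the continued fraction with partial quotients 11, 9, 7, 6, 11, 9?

11/1, 100/9, 711/64, 4366/393, 48737/4387, 442999/39876

Using the convergent recurrence p_i = a_i*p_{i-1} + p_{i-2}, q_i = a_i*q_{i-1} + q_{i-2} with p_{-2}=0, p_{-1}=1, q_{-2}=1, q_{-1}=0:
  i=0: a_0=11, p_0 = 11*1 + 0 = 11, q_0 = 11*0 + 1 = 1.
  i=1: a_1=9, p_1 = 9*11 + 1 = 100, q_1 = 9*1 + 0 = 9.
  i=2: a_2=7, p_2 = 7*100 + 11 = 711, q_2 = 7*9 + 1 = 64.
  i=3: a_3=6, p_3 = 6*711 + 100 = 4366, q_3 = 6*64 + 9 = 393.
  i=4: a_4=11, p_4 = 11*4366 + 711 = 48737, q_4 = 11*393 + 64 = 4387.
  i=5: a_5=9, p_5 = 9*48737 + 4366 = 442999, q_5 = 9*4387 + 393 = 39876.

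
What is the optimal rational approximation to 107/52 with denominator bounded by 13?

Expand x = 107/52 as a continued fraction with the Euclidean algorithm:
  107 = 2*52 + 3, so a_0 = 2.
  52 = 17*3 + 1, so a_1 = 17.
  3 = 3*1 + 0, so a_2 = 3.
so x = [2; 17, 3].
Convergents (p_i = a_i*p_{i-1} + p_{i-2}, q_i = a_i*q_{i-1} + q_{i-2} with p_{-2}=0, p_{-1}=1, q_{-2}=1, q_{-1}=0), until the denominator exceeds 13:
  i=0: a_0=2, p_0 = 2*1 + 0 = 2, q_0 = 2*0 + 1 = 1.
  i=1: a_1=17, p_1 = 17*2 + 1 = 35, q_1 = 17*1 + 0 = 17.
q_1 = 17 > 13, so the last convergent with denominator <= 13 is p_0/q_0 = 2/1.
The closest fraction with denominator <= 13 is either p_0/q_0 or the intermediate fraction (k*p_0 + p_{-1})/(k*q_0 + q_{-1}) with the largest k >= 1 whose denominator stays <= 13; these approach x as k grows, and every other convergent or intermediate fraction in range is farther away.
Largest k: floor((13 - q_{-1})/q_0) = floor((13 - 0)/1) = 13 (using the seeds p_{-1} = 1, q_{-1} = 0).
That gives (13*2 + 1)/(13*1 + 0) = 27/13.
Compare the errors: |x - 2/1| = |107*1 - 2*52|/(52*1) = 3/52, and |x - 27/13| = |107*13 - 27*52|/(52*13) = 13/676.
Cross-multiplying, 13*52 = 676 < 2028 = 3*676, so 13/676 is smaller: the intermediate fraction 27/13 is closer to x than 2/1.

27/13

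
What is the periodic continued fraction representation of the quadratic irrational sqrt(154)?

Write x_i = (sqrt(154) + m_i)/d_i with (m_0, d_0) = (0, 1). a_0 = floor(sqrt(154)) = 12, since 12^2 = 144 <= 154 < 169 = 13^2.
Iterate m_{i+1} = d_i*a_i - m_i, d_{i+1} = (154 - m_{i+1}^2)/d_i, a_{i+1} = floor((a_0 + m_{i+1})/d_{i+1}):
  m_1 = 1*12 - 0 = 12, d_1 = (154 - 12^2)/1 = 10/1 = 10, a_1 = floor((12 + 12)/10) = 2.
  m_2 = 10*2 - 12 = 8, d_2 = (154 - 8^2)/10 = 90/10 = 9, a_2 = floor((12 + 8)/9) = 2.
  m_3 = 9*2 - 8 = 10, d_3 = (154 - 10^2)/9 = 54/9 = 6, a_3 = floor((12 + 10)/6) = 3.
  m_4 = 6*3 - 10 = 8, d_4 = (154 - 8^2)/6 = 90/6 = 15, a_4 = floor((12 + 8)/15) = 1.
  m_5 = 15*1 - 8 = 7, d_5 = (154 - 7^2)/15 = 105/15 = 7, a_5 = floor((12 + 7)/7) = 2.
  m_6 = 7*2 - 7 = 7, d_6 = (154 - 7^2)/7 = 105/7 = 15, a_6 = floor((12 + 7)/15) = 1.
  m_7 = 15*1 - 7 = 8, d_7 = (154 - 8^2)/15 = 90/15 = 6, a_7 = floor((12 + 8)/6) = 3.
  m_8 = 6*3 - 8 = 10, d_8 = (154 - 10^2)/6 = 54/6 = 9, a_8 = floor((12 + 10)/9) = 2.
  m_9 = 9*2 - 10 = 8, d_9 = (154 - 8^2)/9 = 90/9 = 10, a_9 = floor((12 + 8)/10) = 2.
  m_10 = 10*2 - 8 = 12, d_10 = (154 - 12^2)/10 = 10/10 = 1, a_10 = floor((12 + 12)/1) = 24.
  m_11 = 1*24 - 12 = 12, d_11 = (154 - 12^2)/1 = 10/1 = 10: (m_11, d_11) = (m_1, d_1) = (12, 10), so from here the quotients repeat a_1, ..., a_10; the period length is 10.
Hence the expansion of sqrt(154) is a_0 = 12 followed by the repeating block 2, 2, 3, 1, 2, 1, 3, 2, 2, 24 (period 10).

[12; (2, 2, 3, 1, 2, 1, 3, 2, 2, 24)]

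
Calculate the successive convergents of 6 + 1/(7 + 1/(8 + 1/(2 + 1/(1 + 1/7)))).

6/1, 43/7, 350/57, 743/121, 1093/178, 8394/1367

Using the convergent recurrence p_i = a_i*p_{i-1} + p_{i-2}, q_i = a_i*q_{i-1} + q_{i-2} with p_{-2}=0, p_{-1}=1, q_{-2}=1, q_{-1}=0:
  i=0: a_0=6, p_0 = 6*1 + 0 = 6, q_0 = 6*0 + 1 = 1.
  i=1: a_1=7, p_1 = 7*6 + 1 = 43, q_1 = 7*1 + 0 = 7.
  i=2: a_2=8, p_2 = 8*43 + 6 = 350, q_2 = 8*7 + 1 = 57.
  i=3: a_3=2, p_3 = 2*350 + 43 = 743, q_3 = 2*57 + 7 = 121.
  i=4: a_4=1, p_4 = 1*743 + 350 = 1093, q_4 = 1*121 + 57 = 178.
  i=5: a_5=7, p_5 = 7*1093 + 743 = 8394, q_5 = 7*178 + 121 = 1367.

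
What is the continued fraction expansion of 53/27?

Run the Euclidean algorithm on 53 and 27; the successive quotients are the partial quotients a_0, a_1, ... (each step inverts the fractional part left over by the previous one):
  53 = 1*27 + 26, so a_0 = 1.
  27 = 1*26 + 1, so a_1 = 1.
  26 = 26*1 + 0, so a_2 = 26.
The remainder reaches 0 after 3 divisions, so the expansion has 3 partial quotients, read off in order.

[1; 1, 26]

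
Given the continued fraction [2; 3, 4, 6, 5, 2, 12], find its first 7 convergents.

2/1, 7/3, 30/13, 187/81, 965/418, 2117/917, 26369/11422

Using the convergent recurrence p_i = a_i*p_{i-1} + p_{i-2}, q_i = a_i*q_{i-1} + q_{i-2} with p_{-2}=0, p_{-1}=1, q_{-2}=1, q_{-1}=0:
  i=0: a_0=2, p_0 = 2*1 + 0 = 2, q_0 = 2*0 + 1 = 1.
  i=1: a_1=3, p_1 = 3*2 + 1 = 7, q_1 = 3*1 + 0 = 3.
  i=2: a_2=4, p_2 = 4*7 + 2 = 30, q_2 = 4*3 + 1 = 13.
  i=3: a_3=6, p_3 = 6*30 + 7 = 187, q_3 = 6*13 + 3 = 81.
  i=4: a_4=5, p_4 = 5*187 + 30 = 965, q_4 = 5*81 + 13 = 418.
  i=5: a_5=2, p_5 = 2*965 + 187 = 2117, q_5 = 2*418 + 81 = 917.
  i=6: a_6=12, p_6 = 12*2117 + 965 = 26369, q_6 = 12*917 + 418 = 11422.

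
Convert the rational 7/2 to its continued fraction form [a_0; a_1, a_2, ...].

Run the Euclidean algorithm on 7 and 2; the successive quotients are the partial quotients a_0, a_1, ... (each step inverts the fractional part left over by the previous one):
  7 = 3*2 + 1, so a_0 = 3.
  2 = 2*1 + 0, so a_1 = 2.
The remainder reaches 0 after 2 divisions, so the expansion has 2 partial quotients, read off in order.

[3; 2]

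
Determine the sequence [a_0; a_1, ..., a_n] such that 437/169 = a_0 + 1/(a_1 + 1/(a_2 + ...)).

[2; 1, 1, 2, 2, 2, 2, 2]

Run the Euclidean algorithm on 437 and 169; the successive quotients are the partial quotients a_0, a_1, ... (each step inverts the fractional part left over by the previous one):
  437 = 2*169 + 99, so a_0 = 2.
  169 = 1*99 + 70, so a_1 = 1.
  99 = 1*70 + 29, so a_2 = 1.
  70 = 2*29 + 12, so a_3 = 2.
  29 = 2*12 + 5, so a_4 = 2.
  12 = 2*5 + 2, so a_5 = 2.
  5 = 2*2 + 1, so a_6 = 2.
  2 = 2*1 + 0, so a_7 = 2.
The remainder reaches 0 after 8 divisions, so the expansion has 8 partial quotients, read off in order.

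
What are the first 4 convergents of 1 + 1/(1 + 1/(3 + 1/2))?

Using the convergent recurrence p_i = a_i*p_{i-1} + p_{i-2}, q_i = a_i*q_{i-1} + q_{i-2} with p_{-2}=0, p_{-1}=1, q_{-2}=1, q_{-1}=0:
  i=0: a_0=1, p_0 = 1*1 + 0 = 1, q_0 = 1*0 + 1 = 1.
  i=1: a_1=1, p_1 = 1*1 + 1 = 2, q_1 = 1*1 + 0 = 1.
  i=2: a_2=3, p_2 = 3*2 + 1 = 7, q_2 = 3*1 + 1 = 4.
  i=3: a_3=2, p_3 = 2*7 + 2 = 16, q_3 = 2*4 + 1 = 9.

1/1, 2/1, 7/4, 16/9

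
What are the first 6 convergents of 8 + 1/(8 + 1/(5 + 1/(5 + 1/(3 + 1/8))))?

Using the convergent recurrence p_i = a_i*p_{i-1} + p_{i-2}, q_i = a_i*q_{i-1} + q_{i-2} with p_{-2}=0, p_{-1}=1, q_{-2}=1, q_{-1}=0:
  i=0: a_0=8, p_0 = 8*1 + 0 = 8, q_0 = 8*0 + 1 = 1.
  i=1: a_1=8, p_1 = 8*8 + 1 = 65, q_1 = 8*1 + 0 = 8.
  i=2: a_2=5, p_2 = 5*65 + 8 = 333, q_2 = 5*8 + 1 = 41.
  i=3: a_3=5, p_3 = 5*333 + 65 = 1730, q_3 = 5*41 + 8 = 213.
  i=4: a_4=3, p_4 = 3*1730 + 333 = 5523, q_4 = 3*213 + 41 = 680.
  i=5: a_5=8, p_5 = 8*5523 + 1730 = 45914, q_5 = 8*680 + 213 = 5653.

8/1, 65/8, 333/41, 1730/213, 5523/680, 45914/5653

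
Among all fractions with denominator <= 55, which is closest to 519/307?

Expand x = 519/307 as a continued fraction with the Euclidean algorithm:
  519 = 1*307 + 212, so a_0 = 1.
  307 = 1*212 + 95, so a_1 = 1.
  212 = 2*95 + 22, so a_2 = 2.
  95 = 4*22 + 7, so a_3 = 4.
  22 = 3*7 + 1, so a_4 = 3.
  7 = 7*1 + 0, so a_5 = 7.
so x = [1; 1, 2, 4, 3, 7].
Convergents (p_i = a_i*p_{i-1} + p_{i-2}, q_i = a_i*q_{i-1} + q_{i-2} with p_{-2}=0, p_{-1}=1, q_{-2}=1, q_{-1}=0), until the denominator exceeds 55:
  i=0: a_0=1, p_0 = 1*1 + 0 = 1, q_0 = 1*0 + 1 = 1.
  i=1: a_1=1, p_1 = 1*1 + 1 = 2, q_1 = 1*1 + 0 = 1.
  i=2: a_2=2, p_2 = 2*2 + 1 = 5, q_2 = 2*1 + 1 = 3.
  i=3: a_3=4, p_3 = 4*5 + 2 = 22, q_3 = 4*3 + 1 = 13.
  i=4: a_4=3, p_4 = 3*22 + 5 = 71, q_4 = 3*13 + 3 = 42.
  i=5: a_5=7, p_5 = 7*71 + 22 = 519, q_5 = 7*42 + 13 = 307.
q_5 = 307 > 55, so the last convergent with denominator <= 55 is p_4/q_4 = 71/42.
The closest fraction with denominator <= 55 is either p_4/q_4 or the intermediate fraction (k*p_4 + p_3)/(k*q_4 + q_3) with the largest k >= 1 whose denominator stays <= 55; these approach x as k grows, and every other convergent or intermediate fraction in range is farther away.
Largest k: floor((55 - q_3)/q_4) = floor((55 - 13)/42) = 1.
That gives (1*71 + 22)/(1*42 + 13) = 93/55.
Compare the errors: |x - 71/42| = |519*42 - 71*307|/(307*42) = 1/12894, and |x - 93/55| = |519*55 - 93*307|/(307*55) = 6/16885.
Cross-multiplying, 1*16885 = 16885 < 77364 = 6*12894, so 1/12894 is smaller: the convergent 71/42 is closer to x than 93/55.

71/42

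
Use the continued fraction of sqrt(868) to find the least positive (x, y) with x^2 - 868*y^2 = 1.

(x, y) = (3844063, 130476)

First expand sqrt(868) as a continued fraction. With x_i = (sqrt(868) + m_i)/d_i and (m_0, d_0) = (0, 1): a_0 = floor(sqrt(868)) = 29, since 29^2 = 841 <= 868 < 900 = 30^2.
Iterate m_{i+1} = d_i*a_i - m_i, d_{i+1} = (868 - m_{i+1}^2)/d_i, a_{i+1} = floor((a_0 + m_{i+1})/d_{i+1}):
  m_1 = 1*29 - 0 = 29, d_1 = (868 - 29^2)/1 = 27/1 = 27, a_1 = floor((29 + 29)/27) = 2.
  m_2 = 27*2 - 29 = 25, d_2 = (868 - 25^2)/27 = 243/27 = 9, a_2 = floor((29 + 25)/9) = 6.
  m_3 = 9*6 - 25 = 29, d_3 = (868 - 29^2)/9 = 27/9 = 3, a_3 = floor((29 + 29)/3) = 19.
  m_4 = 3*19 - 29 = 28, d_4 = (868 - 28^2)/3 = 84/3 = 28, a_4 = floor((29 + 28)/28) = 2.
  m_5 = 28*2 - 28 = 28, d_5 = (868 - 28^2)/28 = 84/28 = 3, a_5 = floor((29 + 28)/3) = 19.
  m_6 = 3*19 - 28 = 29, d_6 = (868 - 29^2)/3 = 27/3 = 9, a_6 = floor((29 + 29)/9) = 6.
  m_7 = 9*6 - 29 = 25, d_7 = (868 - 25^2)/9 = 243/9 = 27, a_7 = floor((29 + 25)/27) = 2.
  m_8 = 27*2 - 25 = 29, d_8 = (868 - 29^2)/27 = 27/27 = 1, a_8 = floor((29 + 29)/1) = 58.
  m_9 = 1*58 - 29 = 29, d_9 = (868 - 29^2)/1 = 27/1 = 27: (m_9, d_9) = (m_1, d_1) = (29, 27), so from here the quotients repeat a_1, ..., a_8; the period length is 8.
So sqrt(868) = [29; (2, 6, 19, 2, 19, 6, 2, 58)] with period length k = 8.
k is even, so the fundamental solution of x^2 - 868y^2 = 1 is (p_{k-1}, q_{k-1}) = (p_7, q_7); compute convergents through index 7.
Convergents (p_i = a_i*p_{i-1} + p_{i-2}, q_i = a_i*q_{i-1} + q_{i-2} with p_{-2}=0, p_{-1}=1, q_{-2}=1, q_{-1}=0):
  i=0: a_0=29, p_0 = 29*1 + 0 = 29, q_0 = 29*0 + 1 = 1.
  i=1: a_1=2, p_1 = 2*29 + 1 = 59, q_1 = 2*1 + 0 = 2.
  i=2: a_2=6, p_2 = 6*59 + 29 = 383, q_2 = 6*2 + 1 = 13.
  i=3: a_3=19, p_3 = 19*383 + 59 = 7336, q_3 = 19*13 + 2 = 249.
  i=4: a_4=2, p_4 = 2*7336 + 383 = 15055, q_4 = 2*249 + 13 = 511.
  i=5: a_5=19, p_5 = 19*15055 + 7336 = 293381, q_5 = 19*511 + 249 = 9958.
  i=6: a_6=6, p_6 = 6*293381 + 15055 = 1775341, q_6 = 6*9958 + 511 = 60259.
  i=7: a_7=2, p_7 = 2*1775341 + 293381 = 3844063, q_7 = 2*60259 + 9958 = 130476.
Check: 3844063^2 - 868*130476^2 = 14776820347969 - 14776820347968 = 1, so (x, y) = (3844063, 130476) solves the equation, and by the theorem it is the least positive solution.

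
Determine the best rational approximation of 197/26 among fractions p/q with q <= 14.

53/7

Expand x = 197/26 as a continued fraction with the Euclidean algorithm:
  197 = 7*26 + 15, so a_0 = 7.
  26 = 1*15 + 11, so a_1 = 1.
  15 = 1*11 + 4, so a_2 = 1.
  11 = 2*4 + 3, so a_3 = 2.
  4 = 1*3 + 1, so a_4 = 1.
  3 = 3*1 + 0, so a_5 = 3.
so x = [7; 1, 1, 2, 1, 3].
Convergents (p_i = a_i*p_{i-1} + p_{i-2}, q_i = a_i*q_{i-1} + q_{i-2} with p_{-2}=0, p_{-1}=1, q_{-2}=1, q_{-1}=0), until the denominator exceeds 14:
  i=0: a_0=7, p_0 = 7*1 + 0 = 7, q_0 = 7*0 + 1 = 1.
  i=1: a_1=1, p_1 = 1*7 + 1 = 8, q_1 = 1*1 + 0 = 1.
  i=2: a_2=1, p_2 = 1*8 + 7 = 15, q_2 = 1*1 + 1 = 2.
  i=3: a_3=2, p_3 = 2*15 + 8 = 38, q_3 = 2*2 + 1 = 5.
  i=4: a_4=1, p_4 = 1*38 + 15 = 53, q_4 = 1*5 + 2 = 7.
  i=5: a_5=3, p_5 = 3*53 + 38 = 197, q_5 = 3*7 + 5 = 26.
q_5 = 26 > 14, so the last convergent with denominator <= 14 is p_4/q_4 = 53/7.
The closest fraction with denominator <= 14 is either p_4/q_4 or the intermediate fraction (k*p_4 + p_3)/(k*q_4 + q_3) with the largest k >= 1 whose denominator stays <= 14; these approach x as k grows, and every other convergent or intermediate fraction in range is farther away.
Largest k: floor((14 - q_3)/q_4) = floor((14 - 5)/7) = 1.
That gives (1*53 + 38)/(1*7 + 5) = 91/12.
Compare the errors: |x - 53/7| = |197*7 - 53*26|/(26*7) = 1/182, and |x - 91/12| = |197*12 - 91*26|/(26*12) = 2/312.
Cross-multiplying, 1*312 = 312 < 364 = 2*182, so 1/182 is smaller: the convergent 53/7 is closer to x than 91/12.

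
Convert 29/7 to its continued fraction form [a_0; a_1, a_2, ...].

[4; 7]

Run the Euclidean algorithm on 29 and 7; the successive quotients are the partial quotients a_0, a_1, ... (each step inverts the fractional part left over by the previous one):
  29 = 4*7 + 1, so a_0 = 4.
  7 = 7*1 + 0, so a_1 = 7.
The remainder reaches 0 after 2 divisions, so the expansion has 2 partial quotients, read off in order.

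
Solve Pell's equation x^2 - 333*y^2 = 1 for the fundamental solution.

First expand sqrt(333) as a continued fraction. With x_i = (sqrt(333) + m_i)/d_i and (m_0, d_0) = (0, 1): a_0 = floor(sqrt(333)) = 18, since 18^2 = 324 <= 333 < 361 = 19^2.
Iterate m_{i+1} = d_i*a_i - m_i, d_{i+1} = (333 - m_{i+1}^2)/d_i, a_{i+1} = floor((a_0 + m_{i+1})/d_{i+1}):
  m_1 = 1*18 - 0 = 18, d_1 = (333 - 18^2)/1 = 9/1 = 9, a_1 = floor((18 + 18)/9) = 4.
  m_2 = 9*4 - 18 = 18, d_2 = (333 - 18^2)/9 = 9/9 = 1, a_2 = floor((18 + 18)/1) = 36.
  m_3 = 1*36 - 18 = 18, d_3 = (333 - 18^2)/1 = 9/1 = 9: (m_3, d_3) = (m_1, d_1) = (18, 9), so from here the quotients repeat a_1, a_2; the period length is 2.
So sqrt(333) = [18; (4, 36)] with period length k = 2.
k is even, so the fundamental solution of x^2 - 333y^2 = 1 is (p_{k-1}, q_{k-1}) = (p_1, q_1); compute convergents through index 1.
Convergents (p_i = a_i*p_{i-1} + p_{i-2}, q_i = a_i*q_{i-1} + q_{i-2} with p_{-2}=0, p_{-1}=1, q_{-2}=1, q_{-1}=0):
  i=0: a_0=18, p_0 = 18*1 + 0 = 18, q_0 = 18*0 + 1 = 1.
  i=1: a_1=4, p_1 = 4*18 + 1 = 73, q_1 = 4*1 + 0 = 4.
Check: 73^2 - 333*4^2 = 5329 - 5328 = 1, so (x, y) = (73, 4) solves the equation, and by the theorem it is the least positive solution.

(x, y) = (73, 4)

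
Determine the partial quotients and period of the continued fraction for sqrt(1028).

[32; (16, 64)]

Write x_i = (sqrt(1028) + m_i)/d_i with (m_0, d_0) = (0, 1). a_0 = floor(sqrt(1028)) = 32, since 32^2 = 1024 <= 1028 < 1089 = 33^2.
Iterate m_{i+1} = d_i*a_i - m_i, d_{i+1} = (1028 - m_{i+1}^2)/d_i, a_{i+1} = floor((a_0 + m_{i+1})/d_{i+1}):
  m_1 = 1*32 - 0 = 32, d_1 = (1028 - 32^2)/1 = 4/1 = 4, a_1 = floor((32 + 32)/4) = 16.
  m_2 = 4*16 - 32 = 32, d_2 = (1028 - 32^2)/4 = 4/4 = 1, a_2 = floor((32 + 32)/1) = 64.
  m_3 = 1*64 - 32 = 32, d_3 = (1028 - 32^2)/1 = 4/1 = 4: (m_3, d_3) = (m_1, d_1) = (32, 4), so from here the quotients repeat a_1, a_2; the period length is 2.
Hence the expansion of sqrt(1028) is a_0 = 32 followed by the repeating block 16, 64 (period 2).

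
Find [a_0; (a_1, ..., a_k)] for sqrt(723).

Write x_i = (sqrt(723) + m_i)/d_i with (m_0, d_0) = (0, 1). a_0 = floor(sqrt(723)) = 26, since 26^2 = 676 <= 723 < 729 = 27^2.
Iterate m_{i+1} = d_i*a_i - m_i, d_{i+1} = (723 - m_{i+1}^2)/d_i, a_{i+1} = floor((a_0 + m_{i+1})/d_{i+1}):
  m_1 = 1*26 - 0 = 26, d_1 = (723 - 26^2)/1 = 47/1 = 47, a_1 = floor((26 + 26)/47) = 1.
  m_2 = 47*1 - 26 = 21, d_2 = (723 - 21^2)/47 = 282/47 = 6, a_2 = floor((26 + 21)/6) = 7.
  m_3 = 6*7 - 21 = 21, d_3 = (723 - 21^2)/6 = 282/6 = 47, a_3 = floor((26 + 21)/47) = 1.
  m_4 = 47*1 - 21 = 26, d_4 = (723 - 26^2)/47 = 47/47 = 1, a_4 = floor((26 + 26)/1) = 52.
  m_5 = 1*52 - 26 = 26, d_5 = (723 - 26^2)/1 = 47/1 = 47: (m_5, d_5) = (m_1, d_1) = (26, 47), so from here the quotients repeat a_1, ..., a_4; the period length is 4.
Hence the expansion of sqrt(723) is a_0 = 26 followed by the repeating block 1, 7, 1, 52 (period 4).

[26; (1, 7, 1, 52)]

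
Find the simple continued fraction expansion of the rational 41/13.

[3; 6, 2]

Run the Euclidean algorithm on 41 and 13; the successive quotients are the partial quotients a_0, a_1, ... (each step inverts the fractional part left over by the previous one):
  41 = 3*13 + 2, so a_0 = 3.
  13 = 6*2 + 1, so a_1 = 6.
  2 = 2*1 + 0, so a_2 = 2.
The remainder reaches 0 after 3 divisions, so the expansion has 3 partial quotients, read off in order.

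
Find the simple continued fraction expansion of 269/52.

[5; 5, 1, 3, 2]

Run the Euclidean algorithm on 269 and 52; the successive quotients are the partial quotients a_0, a_1, ... (each step inverts the fractional part left over by the previous one):
  269 = 5*52 + 9, so a_0 = 5.
  52 = 5*9 + 7, so a_1 = 5.
  9 = 1*7 + 2, so a_2 = 1.
  7 = 3*2 + 1, so a_3 = 3.
  2 = 2*1 + 0, so a_4 = 2.
The remainder reaches 0 after 5 divisions, so the expansion has 5 partial quotients, read off in order.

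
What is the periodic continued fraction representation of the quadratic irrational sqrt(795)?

[28; (5, 9, 5, 56)]

Write x_i = (sqrt(795) + m_i)/d_i with (m_0, d_0) = (0, 1). a_0 = floor(sqrt(795)) = 28, since 28^2 = 784 <= 795 < 841 = 29^2.
Iterate m_{i+1} = d_i*a_i - m_i, d_{i+1} = (795 - m_{i+1}^2)/d_i, a_{i+1} = floor((a_0 + m_{i+1})/d_{i+1}):
  m_1 = 1*28 - 0 = 28, d_1 = (795 - 28^2)/1 = 11/1 = 11, a_1 = floor((28 + 28)/11) = 5.
  m_2 = 11*5 - 28 = 27, d_2 = (795 - 27^2)/11 = 66/11 = 6, a_2 = floor((28 + 27)/6) = 9.
  m_3 = 6*9 - 27 = 27, d_3 = (795 - 27^2)/6 = 66/6 = 11, a_3 = floor((28 + 27)/11) = 5.
  m_4 = 11*5 - 27 = 28, d_4 = (795 - 28^2)/11 = 11/11 = 1, a_4 = floor((28 + 28)/1) = 56.
  m_5 = 1*56 - 28 = 28, d_5 = (795 - 28^2)/1 = 11/1 = 11: (m_5, d_5) = (m_1, d_1) = (28, 11), so from here the quotients repeat a_1, ..., a_4; the period length is 4.
Hence the expansion of sqrt(795) is a_0 = 28 followed by the repeating block 5, 9, 5, 56 (period 4).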